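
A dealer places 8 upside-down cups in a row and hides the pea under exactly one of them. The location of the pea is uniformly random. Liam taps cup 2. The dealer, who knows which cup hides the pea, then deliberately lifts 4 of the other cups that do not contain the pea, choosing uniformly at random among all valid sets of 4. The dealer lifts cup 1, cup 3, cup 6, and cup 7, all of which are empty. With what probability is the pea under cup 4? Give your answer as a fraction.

7/24

Consider each possible location of the pea in turn.
If it is under any of cups 1, 3, 6, and 7 (prior 1/8 each): that cup was opened and seen not to hold the prize — ruled out; weight (1/8)·0 = 0 each.
If it is under cup 2 (prior 1/8): the dealer has 35 equally likely choices, so probability 1/35; weight (1/8)·(1/35) = 1/280.
If it is under any of cups 4, 5, and 8 (prior 1/8 each): the dealer has 15 equally likely choices, so probability 1/15; weight (1/8)·(1/15) = 1/120 each.
The weights sum to 1/35.
So P(the pea under cup 4 | the dealer opened cup 1, cup 3, cup 6, and cup 7) = (1/120) / (1/35) = 7/24.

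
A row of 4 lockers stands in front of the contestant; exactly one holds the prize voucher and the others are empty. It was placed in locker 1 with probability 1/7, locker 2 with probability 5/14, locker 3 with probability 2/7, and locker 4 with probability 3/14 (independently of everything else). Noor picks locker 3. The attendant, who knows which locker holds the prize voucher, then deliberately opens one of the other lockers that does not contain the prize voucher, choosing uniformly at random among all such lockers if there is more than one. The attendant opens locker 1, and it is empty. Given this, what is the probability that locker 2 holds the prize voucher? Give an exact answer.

15/32

Apply Bayes' rule, conditioning on where the prize voucher actually is.
If it is in locker 1 (prior 1/7): the attendant opened locker 1, so this case is ruled out; weight (1/7)·0 = 0.
If it is in locker 2 (prior 5/14): the attendant has 2 equally likely choices, so probability 1/2; weight (5/14)·(1/2) = 5/28.
If it is in locker 3 (prior 2/7): the attendant has 3 equally likely choices, so probability 1/3; weight (2/7)·(1/3) = 2/21.
If it is in locker 4 (prior 3/14): the attendant has 2 equally likely choices, so probability 1/2; weight (3/14)·(1/2) = 3/28.
The weights sum to 8/21.
So P(the prize voucher in locker 2 | the attendant opened locker 1) = (5/28) / (8/21) = 15/32.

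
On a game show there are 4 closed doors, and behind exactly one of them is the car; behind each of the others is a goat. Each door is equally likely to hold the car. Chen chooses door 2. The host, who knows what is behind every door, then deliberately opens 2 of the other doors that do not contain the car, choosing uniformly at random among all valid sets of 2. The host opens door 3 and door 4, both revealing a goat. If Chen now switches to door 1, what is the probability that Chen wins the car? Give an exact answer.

3/4

Consider each possible location of the car in turn.
If it is behind door 1 (prior 1/4): the host has no choice, probability 1; weight (1/4)·1 = 1/4.
If it is behind door 2 (prior 1/4): the host has 3 equally likely choices, so probability 1/3; weight (1/4)·(1/3) = 1/12.
If it is behind either of doors 3 and 4 (prior 1/4 each): that door was opened and seen not to hold the prize — ruled out; weight (1/4)·0 = 0 each.
The weights sum to 1/3.
So P(the car behind door 1 | the host opened door 3 and door 4) = (1/4) / (1/3) = 3/4.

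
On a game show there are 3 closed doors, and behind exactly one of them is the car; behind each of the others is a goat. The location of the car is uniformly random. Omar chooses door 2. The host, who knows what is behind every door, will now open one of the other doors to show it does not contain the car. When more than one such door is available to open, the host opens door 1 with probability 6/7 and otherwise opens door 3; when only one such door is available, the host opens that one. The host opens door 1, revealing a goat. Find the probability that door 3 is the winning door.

Condition on the true location of the car.
If it is behind door 1 (prior 1/3): the host opened door 1, so this case is ruled out; weight (1/3)·0 = 0.
If it is behind door 2 (prior 1/3): door 1 is available, opened with probability 6/7; weight (1/3)·(6/7) = 2/7.
If it is behind door 3 (prior 1/3): only door 1 is available, probability 1; weight (1/3)·1 = 1/3.
The weights sum to 13/21.
So P(the car behind door 3 | the host opened door 1) = (1/3) / (13/21) = 7/13.

7/13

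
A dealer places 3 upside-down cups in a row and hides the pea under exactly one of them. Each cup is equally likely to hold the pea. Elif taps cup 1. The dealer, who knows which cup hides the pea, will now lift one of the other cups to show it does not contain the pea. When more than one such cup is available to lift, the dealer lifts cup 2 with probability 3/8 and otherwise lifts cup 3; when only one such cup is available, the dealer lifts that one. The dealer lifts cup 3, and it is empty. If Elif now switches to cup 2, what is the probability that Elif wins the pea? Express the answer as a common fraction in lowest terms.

8/13

Condition on the true location of the pea.
If it is under cup 1 (prior 1/3): cup 2 is available but not opened, probability 5/8; weight (1/3)·(5/8) = 5/24.
If it is under cup 2 (prior 1/3): only cup 3 is available, probability 1; weight (1/3)·1 = 1/3.
If it is under cup 3 (prior 1/3): the dealer opened cup 3, so this case is ruled out; weight (1/3)·0 = 0.
The weights sum to 13/24.
So P(the pea under cup 2 | the dealer opened cup 3) = (1/3) / (13/24) = 8/13.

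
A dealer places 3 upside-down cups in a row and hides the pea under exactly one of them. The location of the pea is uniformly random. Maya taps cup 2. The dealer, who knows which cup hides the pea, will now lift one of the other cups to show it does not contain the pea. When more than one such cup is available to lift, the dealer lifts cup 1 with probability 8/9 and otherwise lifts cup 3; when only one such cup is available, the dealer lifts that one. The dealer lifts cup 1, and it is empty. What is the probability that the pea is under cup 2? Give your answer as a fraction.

Apply Bayes' rule, conditioning on where the pea actually is.
If it is under cup 1 (prior 1/3): the dealer opened cup 1, so this case is ruled out; weight (1/3)·0 = 0.
If it is under cup 2 (prior 1/3): cup 1 is available, opened with probability 8/9; weight (1/3)·(8/9) = 8/27.
If it is under cup 3 (prior 1/3): only cup 1 is available, probability 1; weight (1/3)·1 = 1/3.
The weights sum to 17/27.
So P(the pea under cup 2 | the dealer opened cup 1) = (8/27) / (17/27) = 8/17.

8/17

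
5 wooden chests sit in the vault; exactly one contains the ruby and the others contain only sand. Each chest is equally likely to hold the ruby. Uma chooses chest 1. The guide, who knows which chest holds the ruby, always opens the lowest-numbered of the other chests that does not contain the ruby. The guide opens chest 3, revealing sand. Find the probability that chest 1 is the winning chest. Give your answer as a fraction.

0

Condition on the true location of the ruby.
If it is in any of chests 1, 4, and 5 (prior 1/5 each): the guide would have opened chest 2 instead, probability 0; weight (1/5)·0 = 0 each.
If it is in chest 2 (prior 1/5): chest 3 is the lowest-numbered option available, probability 1; weight (1/5)·1 = 1/5.
If it is in chest 3 (prior 1/5): the guide opened chest 3, so this case is ruled out; weight (1/5)·0 = 0.
The weights sum to 1/5.
So P(the ruby in chest 1 | the guide opened chest 3) = 0 / (1/5) = 0.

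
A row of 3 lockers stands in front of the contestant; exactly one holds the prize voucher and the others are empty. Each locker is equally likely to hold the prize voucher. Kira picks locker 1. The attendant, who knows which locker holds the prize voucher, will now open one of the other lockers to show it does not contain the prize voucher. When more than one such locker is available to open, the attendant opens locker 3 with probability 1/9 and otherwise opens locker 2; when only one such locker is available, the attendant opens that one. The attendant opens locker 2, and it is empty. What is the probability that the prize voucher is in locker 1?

8/17

Apply Bayes' rule, conditioning on where the prize voucher actually is.
If it is in locker 1 (prior 1/3): locker 3 is available but not opened, probability 8/9; weight (1/3)·(8/9) = 8/27.
If it is in locker 2 (prior 1/3): the attendant opened locker 2, so this case is ruled out; weight (1/3)·0 = 0.
If it is in locker 3 (prior 1/3): only locker 2 is available, probability 1; weight (1/3)·1 = 1/3.
The weights sum to 17/27.
So P(the prize voucher in locker 1 | the attendant opened locker 2) = (8/27) / (17/27) = 8/17.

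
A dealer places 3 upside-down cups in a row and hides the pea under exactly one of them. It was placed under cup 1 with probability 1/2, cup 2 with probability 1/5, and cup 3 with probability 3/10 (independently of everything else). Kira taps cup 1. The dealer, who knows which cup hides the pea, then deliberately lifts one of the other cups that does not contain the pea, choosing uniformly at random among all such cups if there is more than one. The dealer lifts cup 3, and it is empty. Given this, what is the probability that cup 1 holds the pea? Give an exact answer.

Apply Bayes' rule, conditioning on where the pea actually is.
If it is under cup 1 (prior 1/2): the dealer has 2 equally likely choices, so probability 1/2; weight (1/2)·(1/2) = 1/4.
If it is under cup 2 (prior 1/5): the dealer has no choice, probability 1; weight (1/5)·1 = 1/5.
If it is under cup 3 (prior 3/10): the dealer opened cup 3, so this case is ruled out; weight (3/10)·0 = 0.
The weights sum to 9/20.
So P(the pea under cup 1 | the dealer opened cup 3) = (1/4) / (9/20) = 5/9.

5/9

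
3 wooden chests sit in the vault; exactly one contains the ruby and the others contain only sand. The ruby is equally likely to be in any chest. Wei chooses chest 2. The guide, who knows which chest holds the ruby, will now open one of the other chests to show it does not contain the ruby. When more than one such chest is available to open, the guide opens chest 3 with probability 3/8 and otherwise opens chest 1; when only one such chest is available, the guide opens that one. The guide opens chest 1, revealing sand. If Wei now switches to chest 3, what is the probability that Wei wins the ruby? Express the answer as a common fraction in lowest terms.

Consider each possible location of the ruby in turn.
If it is in chest 1 (prior 1/3): the guide opened chest 1, so this case is ruled out; weight (1/3)·0 = 0.
If it is in chest 2 (prior 1/3): chest 3 is available but not opened, probability 5/8; weight (1/3)·(5/8) = 5/24.
If it is in chest 3 (prior 1/3): only chest 1 is available, probability 1; weight (1/3)·1 = 1/3.
The weights sum to 13/24.
So P(the ruby in chest 3 | the guide opened chest 1) = (1/3) / (13/24) = 8/13.

8/13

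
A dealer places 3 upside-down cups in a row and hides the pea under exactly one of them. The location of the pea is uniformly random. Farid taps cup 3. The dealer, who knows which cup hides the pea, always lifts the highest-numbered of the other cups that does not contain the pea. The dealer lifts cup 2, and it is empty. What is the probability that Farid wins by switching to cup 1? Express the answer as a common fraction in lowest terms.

Condition on the true location of the pea.
If it is under either of cups 1 and 3 (prior 1/3 each): cup 2 is the highest-numbered option available, probability 1; weight (1/3)·1 = 1/3 each.
If it is under cup 2 (prior 1/3): the dealer opened cup 2, so this case is ruled out; weight (1/3)·0 = 0.
The weights sum to 2/3.
So P(the pea under cup 1 | the dealer opened cup 2) = (1/3) / (2/3) = 1/2.

1/2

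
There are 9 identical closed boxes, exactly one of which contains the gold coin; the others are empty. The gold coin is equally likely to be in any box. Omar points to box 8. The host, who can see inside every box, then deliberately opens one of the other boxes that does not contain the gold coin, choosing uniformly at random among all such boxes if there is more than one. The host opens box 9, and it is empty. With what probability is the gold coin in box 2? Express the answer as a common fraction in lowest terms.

Consider each possible location of the gold coin in turn.
If it is in any of boxes 1, 2, 3, 4, 5, 6, and 7 (prior 1/9 each): the host has 7 equally likely choices, so probability 1/7; weight (1/9)·(1/7) = 1/63 each.
If it is in box 8 (prior 1/9): the host has 8 equally likely choices, so probability 1/8; weight (1/9)·(1/8) = 1/72.
If it is in box 9 (prior 1/9): the host opened box 9, so this case is ruled out; weight (1/9)·0 = 0.
The weights sum to 1/8.
So P(the gold coin in box 2 | the host opened box 9) = (1/63) / (1/8) = 8/63.

8/63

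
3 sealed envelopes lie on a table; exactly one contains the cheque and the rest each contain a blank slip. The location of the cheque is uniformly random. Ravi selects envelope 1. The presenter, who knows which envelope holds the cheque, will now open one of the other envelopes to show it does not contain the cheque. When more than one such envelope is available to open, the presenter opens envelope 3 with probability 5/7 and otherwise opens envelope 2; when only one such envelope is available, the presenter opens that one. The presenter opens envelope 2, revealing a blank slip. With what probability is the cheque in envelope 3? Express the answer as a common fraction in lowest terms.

7/9

Condition on the true location of the cheque.
If it is in envelope 1 (prior 1/3): envelope 3 is available but not opened, probability 2/7; weight (1/3)·(2/7) = 2/21.
If it is in envelope 2 (prior 1/3): the presenter opened envelope 2, so this case is ruled out; weight (1/3)·0 = 0.
If it is in envelope 3 (prior 1/3): only envelope 2 is available, probability 1; weight (1/3)·1 = 1/3.
The weights sum to 3/7.
So P(the cheque in envelope 3 | the presenter opened envelope 2) = (1/3) / (3/7) = 7/9.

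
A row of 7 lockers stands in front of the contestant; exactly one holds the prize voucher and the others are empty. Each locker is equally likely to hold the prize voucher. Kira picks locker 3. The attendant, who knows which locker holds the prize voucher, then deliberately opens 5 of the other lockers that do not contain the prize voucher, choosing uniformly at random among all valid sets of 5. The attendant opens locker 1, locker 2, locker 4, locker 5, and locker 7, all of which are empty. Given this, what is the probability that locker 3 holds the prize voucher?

1/7

Consider each possible location of the prize voucher in turn.
If it is in any of lockers 1, 2, 4, 5, and 7 (prior 1/7 each): that locker was opened and seen not to hold the prize — ruled out; weight (1/7)·0 = 0 each.
If it is in locker 3 (prior 1/7): the attendant has 6 equally likely choices, so probability 1/6; weight (1/7)·(1/6) = 1/42.
If it is in locker 6 (prior 1/7): the attendant has no choice, probability 1; weight (1/7)·1 = 1/7.
The weights sum to 1/6.
So P(the prize voucher in locker 3 | the attendant opened locker 1, locker 2, locker 4, locker 5, and locker 7) = (1/42) / (1/6) = 1/7.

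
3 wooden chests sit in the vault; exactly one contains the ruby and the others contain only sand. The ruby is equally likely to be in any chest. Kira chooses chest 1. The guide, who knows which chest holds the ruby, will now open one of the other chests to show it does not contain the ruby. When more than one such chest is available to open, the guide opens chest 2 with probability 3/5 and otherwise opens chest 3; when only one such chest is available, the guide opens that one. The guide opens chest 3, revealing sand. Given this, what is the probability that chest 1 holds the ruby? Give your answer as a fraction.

Condition on the true location of the ruby.
If it is in chest 1 (prior 1/3): chest 2 is available but not opened, probability 2/5; weight (1/3)·(2/5) = 2/15.
If it is in chest 2 (prior 1/3): only chest 3 is available, probability 1; weight (1/3)·1 = 1/3.
If it is in chest 3 (prior 1/3): the guide opened chest 3, so this case is ruled out; weight (1/3)·0 = 0.
The weights sum to 7/15.
So P(the ruby in chest 1 | the guide opened chest 3) = (2/15) / (7/15) = 2/7.

2/7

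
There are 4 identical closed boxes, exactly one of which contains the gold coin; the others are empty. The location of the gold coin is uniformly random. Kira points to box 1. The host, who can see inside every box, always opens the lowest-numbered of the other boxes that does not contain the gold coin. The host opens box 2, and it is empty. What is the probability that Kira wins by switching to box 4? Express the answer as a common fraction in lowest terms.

Apply Bayes' rule, conditioning on where the gold coin actually is.
If it is in any of boxes 1, 3, and 4 (prior 1/4 each): box 2 is the lowest-numbered option available, probability 1; weight (1/4)·1 = 1/4 each.
If it is in box 2 (prior 1/4): the host opened box 2, so this case is ruled out; weight (1/4)·0 = 0.
The weights sum to 3/4.
So P(the gold coin in box 4 | the host opened box 2) = (1/4) / (3/4) = 1/3.

1/3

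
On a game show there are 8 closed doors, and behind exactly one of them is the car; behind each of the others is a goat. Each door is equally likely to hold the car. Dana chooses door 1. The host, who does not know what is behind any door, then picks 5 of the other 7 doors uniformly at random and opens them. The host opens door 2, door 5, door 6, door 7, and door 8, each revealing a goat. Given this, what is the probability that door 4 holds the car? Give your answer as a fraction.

Condition on the true location of the car.
If it is behind any of doors 1, 3, and 4 (prior 1/8 each): the host picks exactly this set with probability 1/21 regardless, and none is the prize; weight (1/8)·(1/21) = 1/168 each.
If it is behind any of doors 2, 5, 6, 7, and 8 (prior 1/8 each): that door was opened and seen not to hold the prize — ruled out; weight (1/8)·0 = 0 each.
The weights sum to 1/56.
So P(the car behind door 4 | the host opened door 2, door 5, door 6, door 7, and door 8) = (1/168) / (1/56) = 1/3.

1/3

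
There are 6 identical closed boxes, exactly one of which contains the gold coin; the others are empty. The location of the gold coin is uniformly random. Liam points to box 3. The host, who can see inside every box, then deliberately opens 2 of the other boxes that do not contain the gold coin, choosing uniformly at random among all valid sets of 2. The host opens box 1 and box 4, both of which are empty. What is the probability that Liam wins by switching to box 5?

Condition on the true location of the gold coin.
If it is in either of boxes 1 and 4 (prior 1/6 each): that box was opened and seen not to hold the prize — ruled out; weight (1/6)·0 = 0 each.
If it is in any of boxes 2, 5, and 6 (prior 1/6 each): the host has 6 equally likely choices, so probability 1/6; weight (1/6)·(1/6) = 1/36 each.
If it is in box 3 (prior 1/6): the host has 10 equally likely choices, so probability 1/10; weight (1/6)·(1/10) = 1/60.
The weights sum to 1/10.
So P(the gold coin in box 5 | the host opened box 1 and box 4) = (1/36) / (1/10) = 5/18.

5/18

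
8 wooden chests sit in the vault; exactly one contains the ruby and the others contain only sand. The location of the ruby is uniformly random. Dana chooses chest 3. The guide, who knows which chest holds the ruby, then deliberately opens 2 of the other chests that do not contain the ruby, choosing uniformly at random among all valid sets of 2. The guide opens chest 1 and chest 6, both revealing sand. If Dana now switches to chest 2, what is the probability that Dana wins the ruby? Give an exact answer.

Apply Bayes' rule, conditioning on where the ruby actually is.
If it is in either of chests 1 and 6 (prior 1/8 each): that chest was opened and seen not to hold the prize — ruled out; weight (1/8)·0 = 0 each.
If it is in any of chests 2, 4, 5, 7, and 8 (prior 1/8 each): the guide has 15 equally likely choices, so probability 1/15; weight (1/8)·(1/15) = 1/120 each.
If it is in chest 3 (prior 1/8): the guide has 21 equally likely choices, so probability 1/21; weight (1/8)·(1/21) = 1/168.
The weights sum to 1/21.
So P(the ruby in chest 2 | the guide opened chest 1 and chest 6) = (1/120) / (1/21) = 7/40.

7/40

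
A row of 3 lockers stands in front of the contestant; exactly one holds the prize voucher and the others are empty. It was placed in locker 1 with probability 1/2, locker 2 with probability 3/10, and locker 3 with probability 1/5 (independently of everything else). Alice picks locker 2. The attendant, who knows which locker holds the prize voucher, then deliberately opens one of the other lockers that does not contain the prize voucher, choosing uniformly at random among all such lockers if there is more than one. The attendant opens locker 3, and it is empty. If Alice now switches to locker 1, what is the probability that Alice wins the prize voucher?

10/13

Consider each possible location of the prize voucher in turn.
If it is in locker 1 (prior 1/2): the attendant has no choice, probability 1; weight (1/2)·1 = 1/2.
If it is in locker 2 (prior 3/10): the attendant has 2 equally likely choices, so probability 1/2; weight (3/10)·(1/2) = 3/20.
If it is in locker 3 (prior 1/5): the attendant opened locker 3, so this case is ruled out; weight (1/5)·0 = 0.
The weights sum to 13/20.
So P(the prize voucher in locker 1 | the attendant opened locker 3) = (1/2) / (13/20) = 10/13.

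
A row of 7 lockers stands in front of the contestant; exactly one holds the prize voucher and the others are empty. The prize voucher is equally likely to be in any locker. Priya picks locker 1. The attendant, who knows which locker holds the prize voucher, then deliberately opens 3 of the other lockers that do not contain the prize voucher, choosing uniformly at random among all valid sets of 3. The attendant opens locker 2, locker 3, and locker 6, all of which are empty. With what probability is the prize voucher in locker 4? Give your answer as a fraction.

2/7

Condition on the true location of the prize voucher.
If it is in locker 1 (prior 1/7): the attendant has 20 equally likely choices, so probability 1/20; weight (1/7)·(1/20) = 1/140.
If it is in any of lockers 2, 3, and 6 (prior 1/7 each): that locker was opened and seen not to hold the prize — ruled out; weight (1/7)·0 = 0 each.
If it is in any of lockers 4, 5, and 7 (prior 1/7 each): the attendant has 10 equally likely choices, so probability 1/10; weight (1/7)·(1/10) = 1/70 each.
The weights sum to 1/20.
So P(the prize voucher in locker 4 | the attendant opened locker 2, locker 3, and locker 6) = (1/70) / (1/20) = 2/7.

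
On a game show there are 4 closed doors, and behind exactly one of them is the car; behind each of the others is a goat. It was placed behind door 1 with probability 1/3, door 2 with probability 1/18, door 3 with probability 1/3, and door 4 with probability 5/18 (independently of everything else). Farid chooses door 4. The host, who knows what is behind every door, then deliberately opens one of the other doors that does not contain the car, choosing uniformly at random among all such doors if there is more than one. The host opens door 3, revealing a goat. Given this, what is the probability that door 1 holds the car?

Consider each possible location of the car in turn.
If it is behind door 1 (prior 1/3): the host has 2 equally likely choices, so probability 1/2; weight (1/3)·(1/2) = 1/6.
If it is behind door 2 (prior 1/18): the host has 2 equally likely choices, so probability 1/2; weight (1/18)·(1/2) = 1/36.
If it is behind door 3 (prior 1/3): the host opened door 3, so this case is ruled out; weight (1/3)·0 = 0.
If it is behind door 4 (prior 5/18): the host has 3 equally likely choices, so probability 1/3; weight (5/18)·(1/3) = 5/54.
The weights sum to 31/108.
So P(the car behind door 1 | the host opened door 3) = (1/6) / (31/108) = 18/31.

18/31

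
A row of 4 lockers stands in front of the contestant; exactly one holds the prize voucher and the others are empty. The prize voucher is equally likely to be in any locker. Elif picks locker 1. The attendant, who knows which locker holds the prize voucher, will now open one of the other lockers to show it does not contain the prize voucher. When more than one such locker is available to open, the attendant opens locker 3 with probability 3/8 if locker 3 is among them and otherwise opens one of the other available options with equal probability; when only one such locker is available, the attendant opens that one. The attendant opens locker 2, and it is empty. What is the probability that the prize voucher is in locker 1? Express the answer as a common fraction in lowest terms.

5/23

Condition on the true location of the prize voucher.
If it is in locker 1 (prior 1/4): locker 3 is available but not opened; locker 2 gets probability (1 − 3/8)/2 = 5/16; weight (1/4)·(5/16) = 5/64.
If it is in locker 2 (prior 1/4): the attendant opened locker 2, so this case is ruled out; weight (1/4)·0 = 0.
If it is in locker 3 (prior 1/4): locker 3 holds the prize so is unavailable; the attendant chooses uniformly among the 2 others, probability 1/2; weight (1/4)·(1/2) = 1/8.
If it is in locker 4 (prior 1/4): locker 3 is available but not opened, probability 5/8; weight (1/4)·(5/8) = 5/32.
The weights sum to 23/64.
So P(the prize voucher in locker 1 | the attendant opened locker 2) = (5/64) / (23/64) = 5/23.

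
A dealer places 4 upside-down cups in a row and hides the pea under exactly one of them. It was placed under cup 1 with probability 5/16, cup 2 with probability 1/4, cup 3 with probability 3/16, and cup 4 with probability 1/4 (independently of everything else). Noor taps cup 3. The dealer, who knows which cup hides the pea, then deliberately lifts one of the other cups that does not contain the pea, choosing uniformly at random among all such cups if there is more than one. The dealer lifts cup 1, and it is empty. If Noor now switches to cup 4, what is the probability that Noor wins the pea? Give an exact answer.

Consider each possible location of the pea in turn.
If it is under cup 1 (prior 5/16): the dealer opened cup 1, so this case is ruled out; weight (5/16)·0 = 0.
If it is under either of cups 2 and 4 (prior 1/4 each): the dealer has 2 equally likely choices, so probability 1/2; weight (1/4)·(1/2) = 1/8 each.
If it is under cup 3 (prior 3/16): the dealer has 3 equally likely choices, so probability 1/3; weight (3/16)·(1/3) = 1/16.
The weights sum to 5/16.
So P(the pea under cup 4 | the dealer opened cup 1) = (1/8) / (5/16) = 2/5.

2/5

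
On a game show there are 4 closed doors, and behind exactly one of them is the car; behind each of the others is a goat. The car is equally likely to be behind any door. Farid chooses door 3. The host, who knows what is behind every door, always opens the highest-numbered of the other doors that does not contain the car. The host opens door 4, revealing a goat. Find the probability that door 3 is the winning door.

Apply Bayes' rule, conditioning on where the car actually is.
If it is behind any of doors 1, 2, and 3 (prior 1/4 each): door 4 is the highest-numbered option available, probability 1; weight (1/4)·1 = 1/4 each.
If it is behind door 4 (prior 1/4): the host opened door 4, so this case is ruled out; weight (1/4)·0 = 0.
The weights sum to 3/4.
So P(the car behind door 3 | the host opened door 4) = (1/4) / (3/4) = 1/3.

1/3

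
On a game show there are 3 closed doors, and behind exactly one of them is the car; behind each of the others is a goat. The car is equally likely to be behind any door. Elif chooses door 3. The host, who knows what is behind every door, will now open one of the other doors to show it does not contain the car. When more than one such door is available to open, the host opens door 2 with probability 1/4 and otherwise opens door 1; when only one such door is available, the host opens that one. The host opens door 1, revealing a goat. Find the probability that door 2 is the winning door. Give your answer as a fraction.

4/7

Consider each possible location of the car in turn.
If it is behind door 1 (prior 1/3): the host opened door 1, so this case is ruled out; weight (1/3)·0 = 0.
If it is behind door 2 (prior 1/3): only door 1 is available, probability 1; weight (1/3)·1 = 1/3.
If it is behind door 3 (prior 1/3): door 2 is available but not opened, probability 3/4; weight (1/3)·(3/4) = 1/4.
The weights sum to 7/12.
So P(the car behind door 2 | the host opened door 1) = (1/3) / (7/12) = 4/7.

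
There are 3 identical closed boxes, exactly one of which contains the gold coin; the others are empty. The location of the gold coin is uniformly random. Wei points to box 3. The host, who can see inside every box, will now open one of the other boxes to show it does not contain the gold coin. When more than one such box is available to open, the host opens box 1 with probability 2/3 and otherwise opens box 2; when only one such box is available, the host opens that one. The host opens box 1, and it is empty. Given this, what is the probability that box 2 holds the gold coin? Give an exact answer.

Apply Bayes' rule, conditioning on where the gold coin actually is.
If it is in box 1 (prior 1/3): the host opened box 1, so this case is ruled out; weight (1/3)·0 = 0.
If it is in box 2 (prior 1/3): only box 1 is available, probability 1; weight (1/3)·1 = 1/3.
If it is in box 3 (prior 1/3): box 1 is available, opened with probability 2/3; weight (1/3)·(2/3) = 2/9.
The weights sum to 5/9.
So P(the gold coin in box 2 | the host opened box 1) = (1/3) / (5/9) = 3/5.

3/5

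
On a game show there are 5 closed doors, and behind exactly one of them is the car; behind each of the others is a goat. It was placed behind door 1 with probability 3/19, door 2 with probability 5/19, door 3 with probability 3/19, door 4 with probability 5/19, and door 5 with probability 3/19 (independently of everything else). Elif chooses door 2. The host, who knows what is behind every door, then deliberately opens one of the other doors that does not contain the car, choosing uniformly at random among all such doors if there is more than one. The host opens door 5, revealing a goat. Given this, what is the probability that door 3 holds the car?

Consider each possible location of the car in turn.
If it is behind either of doors 1 and 3 (prior 3/19 each): the host has 3 equally likely choices, so probability 1/3; weight (3/19)·(1/3) = 1/19 each.
If it is behind door 2 (prior 5/19): the host has 4 equally likely choices, so probability 1/4; weight (5/19)·(1/4) = 5/76.
If it is behind door 4 (prior 5/19): the host has 3 equally likely choices, so probability 1/3; weight (5/19)·(1/3) = 5/57.
If it is behind door 5 (prior 3/19): the host opened door 5, so this case is ruled out; weight (3/19)·0 = 0.
The weights sum to 59/228.
So P(the car behind door 3 | the host opened door 5) = (1/19) / (59/228) = 12/59.

12/59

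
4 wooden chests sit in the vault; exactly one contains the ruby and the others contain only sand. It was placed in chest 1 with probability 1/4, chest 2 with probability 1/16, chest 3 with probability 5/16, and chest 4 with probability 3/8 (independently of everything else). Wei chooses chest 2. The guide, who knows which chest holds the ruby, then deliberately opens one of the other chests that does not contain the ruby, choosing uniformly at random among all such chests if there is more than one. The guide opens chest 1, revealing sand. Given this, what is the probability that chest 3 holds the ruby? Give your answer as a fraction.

Apply Bayes' rule, conditioning on where the ruby actually is.
If it is in chest 1 (prior 1/4): the guide opened chest 1, so this case is ruled out; weight (1/4)·0 = 0.
If it is in chest 2 (prior 1/16): the guide has 3 equally likely choices, so probability 1/3; weight (1/16)·(1/3) = 1/48.
If it is in chest 3 (prior 5/16): the guide has 2 equally likely choices, so probability 1/2; weight (5/16)·(1/2) = 5/32.
If it is in chest 4 (prior 3/8): the guide has 2 equally likely choices, so probability 1/2; weight (3/8)·(1/2) = 3/16.
The weights sum to 35/96.
So P(the ruby in chest 3 | the guide opened chest 1) = (5/32) / (35/96) = 3/7.

3/7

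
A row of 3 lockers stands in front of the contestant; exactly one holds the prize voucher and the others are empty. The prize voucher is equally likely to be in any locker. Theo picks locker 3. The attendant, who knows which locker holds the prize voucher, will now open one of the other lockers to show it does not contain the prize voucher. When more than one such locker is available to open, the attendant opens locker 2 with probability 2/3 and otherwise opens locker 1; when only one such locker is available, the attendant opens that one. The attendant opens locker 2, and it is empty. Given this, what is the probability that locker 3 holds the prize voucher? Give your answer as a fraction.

Consider each possible location of the prize voucher in turn.
If it is in locker 1 (prior 1/3): only locker 2 is available, probability 1; weight (1/3)·1 = 1/3.
If it is in locker 2 (prior 1/3): the attendant opened locker 2, so this case is ruled out; weight (1/3)·0 = 0.
If it is in locker 3 (prior 1/3): locker 2 is available, opened with probability 2/3; weight (1/3)·(2/3) = 2/9.
The weights sum to 5/9.
So P(the prize voucher in locker 3 | the attendant opened locker 2) = (2/9) / (5/9) = 2/5.

2/5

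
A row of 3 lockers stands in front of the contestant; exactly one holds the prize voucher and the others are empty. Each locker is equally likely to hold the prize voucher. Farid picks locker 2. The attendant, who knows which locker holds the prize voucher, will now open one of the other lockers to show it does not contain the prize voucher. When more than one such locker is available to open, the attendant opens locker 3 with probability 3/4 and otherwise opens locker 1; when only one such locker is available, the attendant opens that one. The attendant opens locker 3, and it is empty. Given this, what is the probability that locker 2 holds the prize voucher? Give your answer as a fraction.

Consider each possible location of the prize voucher in turn.
If it is in locker 1 (prior 1/3): only locker 3 is available, probability 1; weight (1/3)·1 = 1/3.
If it is in locker 2 (prior 1/3): locker 3 is available, opened with probability 3/4; weight (1/3)·(3/4) = 1/4.
If it is in locker 3 (prior 1/3): the attendant opened locker 3, so this case is ruled out; weight (1/3)·0 = 0.
The weights sum to 7/12.
So P(the prize voucher in locker 2 | the attendant opened locker 3) = (1/4) / (7/12) = 3/7.

3/7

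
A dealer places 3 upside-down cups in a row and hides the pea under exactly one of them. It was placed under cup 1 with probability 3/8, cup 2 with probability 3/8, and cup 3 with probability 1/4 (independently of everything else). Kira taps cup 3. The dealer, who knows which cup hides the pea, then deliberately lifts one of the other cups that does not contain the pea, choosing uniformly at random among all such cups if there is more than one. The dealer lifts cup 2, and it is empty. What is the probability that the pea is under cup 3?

Consider each possible location of the pea in turn.
If it is under cup 1 (prior 3/8): the dealer has no choice, probability 1; weight (3/8)·1 = 3/8.
If it is under cup 2 (prior 3/8): the dealer opened cup 2, so this case is ruled out; weight (3/8)·0 = 0.
If it is under cup 3 (prior 1/4): the dealer has 2 equally likely choices, so probability 1/2; weight (1/4)·(1/2) = 1/8.
The weights sum to 1/2.
So P(the pea under cup 3 | the dealer opened cup 2) = (1/8) / (1/2) = 1/4.

1/4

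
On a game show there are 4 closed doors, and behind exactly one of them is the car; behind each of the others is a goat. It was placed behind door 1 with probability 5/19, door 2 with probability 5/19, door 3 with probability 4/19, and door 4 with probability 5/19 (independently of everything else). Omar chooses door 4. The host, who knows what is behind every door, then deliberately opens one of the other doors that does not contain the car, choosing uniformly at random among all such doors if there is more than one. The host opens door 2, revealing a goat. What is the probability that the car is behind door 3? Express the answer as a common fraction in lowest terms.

12/37

Consider each possible location of the car in turn.
If it is behind door 1 (prior 5/19): the host has 2 equally likely choices, so probability 1/2; weight (5/19)·(1/2) = 5/38.
If it is behind door 2 (prior 5/19): the host opened door 2, so this case is ruled out; weight (5/19)·0 = 0.
If it is behind door 3 (prior 4/19): the host has 2 equally likely choices, so probability 1/2; weight (4/19)·(1/2) = 2/19.
If it is behind door 4 (prior 5/19): the host has 3 equally likely choices, so probability 1/3; weight (5/19)·(1/3) = 5/57.
The weights sum to 37/114.
So P(the car behind door 3 | the host opened door 2) = (2/19) / (37/114) = 12/37.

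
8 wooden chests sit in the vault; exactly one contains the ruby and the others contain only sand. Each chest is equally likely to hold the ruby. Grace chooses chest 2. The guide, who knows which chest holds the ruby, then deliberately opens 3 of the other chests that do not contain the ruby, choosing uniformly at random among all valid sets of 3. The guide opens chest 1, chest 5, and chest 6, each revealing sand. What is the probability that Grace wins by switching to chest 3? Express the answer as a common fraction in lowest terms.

Condition on the true location of the ruby.
If it is in any of chests 1, 5, and 6 (prior 1/8 each): that chest was opened and seen not to hold the prize — ruled out; weight (1/8)·0 = 0 each.
If it is in chest 2 (prior 1/8): the guide has 35 equally likely choices, so probability 1/35; weight (1/8)·(1/35) = 1/280.
If it is in any of chests 3, 4, 7, and 8 (prior 1/8 each): the guide has 20 equally likely choices, so probability 1/20; weight (1/8)·(1/20) = 1/160 each.
The weights sum to 1/35.
So P(the ruby in chest 3 | the guide opened chest 1, chest 5, and chest 6) = (1/160) / (1/35) = 7/32.

7/32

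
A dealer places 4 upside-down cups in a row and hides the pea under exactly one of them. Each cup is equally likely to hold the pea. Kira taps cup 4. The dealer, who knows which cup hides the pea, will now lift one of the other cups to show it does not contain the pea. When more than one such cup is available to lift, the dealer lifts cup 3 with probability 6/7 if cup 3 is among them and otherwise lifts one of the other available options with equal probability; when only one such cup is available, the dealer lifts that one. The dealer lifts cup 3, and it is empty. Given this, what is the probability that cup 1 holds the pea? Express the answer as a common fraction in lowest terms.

1/3

Consider each possible location of the pea in turn.
If it is under any of cups 1, 2, and 4 (prior 1/4 each): cup 3 is available, opened with probability 6/7; weight (1/4)·(6/7) = 3/14 each.
If it is under cup 3 (prior 1/4): the dealer opened cup 3, so this case is ruled out; weight (1/4)·0 = 0.
The weights sum to 9/14.
So P(the pea under cup 1 | the dealer opened cup 3) = (3/14) / (9/14) = 1/3.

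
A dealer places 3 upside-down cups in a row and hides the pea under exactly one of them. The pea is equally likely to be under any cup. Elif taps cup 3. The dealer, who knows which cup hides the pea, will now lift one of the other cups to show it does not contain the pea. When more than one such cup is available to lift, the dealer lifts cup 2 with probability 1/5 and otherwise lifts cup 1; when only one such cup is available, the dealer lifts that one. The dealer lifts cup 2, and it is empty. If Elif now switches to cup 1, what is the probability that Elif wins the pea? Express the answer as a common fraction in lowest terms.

5/6

Consider each possible location of the pea in turn.
If it is under cup 1 (prior 1/3): only cup 2 is available, probability 1; weight (1/3)·1 = 1/3.
If it is under cup 2 (prior 1/3): the dealer opened cup 2, so this case is ruled out; weight (1/3)·0 = 0.
If it is under cup 3 (prior 1/3): cup 2 is available, opened with probability 1/5; weight (1/3)·(1/5) = 1/15.
The weights sum to 2/5.
So P(the pea under cup 1 | the dealer opened cup 2) = (1/3) / (2/5) = 5/6.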